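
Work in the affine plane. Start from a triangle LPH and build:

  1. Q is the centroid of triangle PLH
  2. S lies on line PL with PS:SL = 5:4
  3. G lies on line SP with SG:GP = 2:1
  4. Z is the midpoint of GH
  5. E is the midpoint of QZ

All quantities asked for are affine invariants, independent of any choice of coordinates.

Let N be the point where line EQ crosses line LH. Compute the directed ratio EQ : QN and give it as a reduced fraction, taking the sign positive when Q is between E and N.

Assign L = (0, 0), P = (1, 0), H = (0, 1) — the answer is frame-independent, so this choice is without loss of generality.
1. Q is the centroid of triangle PLH ⇒ Q = (1/3, 1/3)
2. S lies on line PL with PS:SL = 5:4 ⇒ S = (4/9, 0)
3. G lies on line SP with SG:GP = 2:1 ⇒ G = (22/27, 0)
4. Z is the midpoint of GH ⇒ Z = (11/27, 1/2)
5. E is the midpoint of QZ ⇒ E = (10/27, 5/12)
line EQ meets LH at N = (0, -5/12)
Q = E + t·(N−E) with t = 1/10, so EQ:QN = 1/10:9/10

EQ:QN = 1/9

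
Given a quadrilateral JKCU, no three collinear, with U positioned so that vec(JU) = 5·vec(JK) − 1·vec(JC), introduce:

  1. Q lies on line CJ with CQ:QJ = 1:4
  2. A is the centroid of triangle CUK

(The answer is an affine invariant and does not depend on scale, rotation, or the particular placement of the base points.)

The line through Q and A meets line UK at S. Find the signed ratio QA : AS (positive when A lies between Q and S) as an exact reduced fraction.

QA:AS = 6/5

Assign J = (0, 0), K = (1, 0), C = (0, 1), U = (5, -1) — the answer is frame-independent, so this choice is without loss of generality.
1. Q lies on line CJ with CQ:QJ = 1:4 ⇒ Q = (0, 4/5)
2. A is the centroid of triangle CUK ⇒ A = (2, 0)
line QA meets UK at S = (11/3, -2/3)
A = Q + t·(S−Q) with t = 6/11, so QA:AS = 6/11:5/11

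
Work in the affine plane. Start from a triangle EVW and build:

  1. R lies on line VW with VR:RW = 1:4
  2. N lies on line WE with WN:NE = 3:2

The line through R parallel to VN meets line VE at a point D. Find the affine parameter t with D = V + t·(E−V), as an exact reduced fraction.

Work in coordinates with E = (0, 0), V = (1, 0), W = (0, 1).
1. R lies on line VW with VR:RW = 1:4 ⇒ R = (4/5, 1/5)
2. N lies on line WE with WN:NE = 3:2 ⇒ N = (0, 2/5)
through R parallel to VN: direction (-1, 2/5); meets VE at D = (13/10, 0)
D = V + t·(E−V) with t = -3/10

t = -3/10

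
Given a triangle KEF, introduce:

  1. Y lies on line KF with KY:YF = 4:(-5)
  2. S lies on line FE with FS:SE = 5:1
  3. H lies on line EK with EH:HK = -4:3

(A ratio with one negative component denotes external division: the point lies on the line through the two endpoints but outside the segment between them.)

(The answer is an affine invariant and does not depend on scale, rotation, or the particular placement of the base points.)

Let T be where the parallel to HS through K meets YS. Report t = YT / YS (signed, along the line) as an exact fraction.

t = 92/95

Set K = (0, 0), E = (1, 0), F = (0, 1); any affine frame gives the same invariant.
1. Y lies on line KF with KY:YF = 4:(-5) ⇒ Y = (0, -4)
2. S lies on line FE with FS:SE = 5:1 ⇒ S = (5/6, 1/6)
3. H lies on line EK with EH:HK = -4:3 ⇒ H = (-3, 0)
through K parallel to HS: direction (23/6, 1/6); meets YS at T = (46/57, 2/57)
T = Y + t·(S−Y) with t = 92/95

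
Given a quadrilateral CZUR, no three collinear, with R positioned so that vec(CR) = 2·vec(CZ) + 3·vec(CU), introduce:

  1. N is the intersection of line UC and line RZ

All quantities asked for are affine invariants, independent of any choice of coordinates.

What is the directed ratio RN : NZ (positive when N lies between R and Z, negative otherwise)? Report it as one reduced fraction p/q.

RN:NZ = -2

Assign C = (0, 0), Z = (1, 0), U = (0, 1), R = (2, 3) — the answer is frame-independent, so this choice is without loss of generality.
1. N is the intersection of line UC and line RZ ⇒ N = (0, -3)
N = R + t·(Z−R) with t = 2, so RN:NZ = t:(1−t) = 2:-1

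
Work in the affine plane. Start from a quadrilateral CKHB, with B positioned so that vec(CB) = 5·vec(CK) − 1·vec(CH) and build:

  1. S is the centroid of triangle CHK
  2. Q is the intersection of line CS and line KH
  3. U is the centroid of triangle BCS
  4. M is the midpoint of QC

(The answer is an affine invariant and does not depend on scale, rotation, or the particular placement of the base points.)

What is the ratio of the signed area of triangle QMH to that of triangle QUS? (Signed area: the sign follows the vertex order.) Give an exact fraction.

[QMH]:[QUS] = 3/4

Work in coordinates with C = (0, 0), K = (1, 0), H = (0, 1), B = (5, -1).
1. S is the centroid of triangle CHK ⇒ S = (1/3, 1/3)
2. Q is the intersection of line CS and line KH ⇒ Q = (1/2, 1/2)
3. U is the centroid of triangle BCS ⇒ U = (16/9, -2/9)
4. M is the midpoint of QC ⇒ M = (1/4, 1/4)
2·[QMH] = -1/4, 2·[QUS] = -1/3
[QMH]:[QUS] = -1/4:-1/3 = 3/4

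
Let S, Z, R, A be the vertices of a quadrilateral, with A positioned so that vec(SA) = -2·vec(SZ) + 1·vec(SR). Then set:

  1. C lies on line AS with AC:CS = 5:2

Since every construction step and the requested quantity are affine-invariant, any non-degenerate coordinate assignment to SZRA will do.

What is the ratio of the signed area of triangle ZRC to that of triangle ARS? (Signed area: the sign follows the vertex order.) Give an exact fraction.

[ZRC]:[ARS] = -9/14

Work in coordinates with S = (0, 0), Z = (1, 0), R = (0, 1), A = (-2, 1).
1. C lies on line AS with AC:CS = 5:2 ⇒ C = (-4/7, 2/7)
2·[ZRC] = 9/7, 2·[ARS] = -2
[ZRC]:[ARS] = 9/7:-2 = -9/14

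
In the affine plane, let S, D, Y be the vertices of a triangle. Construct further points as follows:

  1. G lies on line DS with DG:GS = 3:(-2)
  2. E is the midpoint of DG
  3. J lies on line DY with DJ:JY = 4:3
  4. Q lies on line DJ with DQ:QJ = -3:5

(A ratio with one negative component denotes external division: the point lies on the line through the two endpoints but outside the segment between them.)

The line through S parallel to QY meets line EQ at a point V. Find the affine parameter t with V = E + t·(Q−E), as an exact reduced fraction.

Assign S = (0, 0), D = (1, 0), Y = (0, 1) — the answer is frame-independent, so this choice is without loss of generality.
1. G lies on line DS with DG:GS = 3:(-2) ⇒ G = (-2, 0)
2. E is the midpoint of DG ⇒ E = (-1/2, 0)
3. J lies on line DY with DJ:JY = 4:3 ⇒ J = (3/7, 4/7)
4. Q lies on line DJ with DQ:QJ = -3:5 ⇒ Q = (13/7, -6/7)
through S parallel to QY: direction (-13/7, 13/7); meets EQ at V = (2/7, -2/7)
V = E + t·(Q−E) with t = 1/3

t = 1/3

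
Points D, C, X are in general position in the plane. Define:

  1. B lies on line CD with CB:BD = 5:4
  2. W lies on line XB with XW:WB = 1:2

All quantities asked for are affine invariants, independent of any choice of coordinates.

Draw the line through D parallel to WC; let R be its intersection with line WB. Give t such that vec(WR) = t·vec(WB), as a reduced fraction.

t = 9/5

Choose coordinates D = (0, 0), C = (1, 0), X = (0, 1).
1. B lies on line CD with CB:BD = 5:4 ⇒ B = (4/9, 0)
2. W lies on line XB with XW:WB = 1:2 ⇒ W = (4/27, 2/3)
through D parallel to WC: direction (23/27, -2/3); meets WB at R = (92/135, -8/15)
R = W + t·(B−W) with t = 9/5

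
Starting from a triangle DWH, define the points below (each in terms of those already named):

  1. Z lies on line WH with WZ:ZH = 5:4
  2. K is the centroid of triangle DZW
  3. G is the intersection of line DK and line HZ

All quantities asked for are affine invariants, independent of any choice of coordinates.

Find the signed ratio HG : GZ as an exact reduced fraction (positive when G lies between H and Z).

HG:GZ = -13/5

Work in coordinates with D = (0, 0), W = (1, 0), H = (0, 1).
1. Z lies on line WH with WZ:ZH = 5:4 ⇒ Z = (4/9, 5/9)
2. K is the centroid of triangle DZW ⇒ K = (13/27, 5/27)
3. G is the intersection of line DK and line HZ ⇒ G = (13/18, 5/18)
G = H + t·(Z−H) with t = 13/8, so HG:GZ = t:(1−t) = 13/8:-5/8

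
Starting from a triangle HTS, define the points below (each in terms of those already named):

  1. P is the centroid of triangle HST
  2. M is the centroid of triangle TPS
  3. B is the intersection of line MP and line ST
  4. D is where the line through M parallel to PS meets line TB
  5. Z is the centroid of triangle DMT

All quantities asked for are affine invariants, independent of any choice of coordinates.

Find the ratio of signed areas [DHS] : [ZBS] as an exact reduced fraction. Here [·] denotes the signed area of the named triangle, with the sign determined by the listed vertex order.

Choose coordinates H = (0, 0), T = (1, 0), S = (0, 1).
1. P is the centroid of triangle HST ⇒ P = (1/3, 1/3)
2. M is the centroid of triangle TPS ⇒ M = (4/9, 4/9)
3. B is the intersection of line MP and line ST ⇒ B = (1/2, 1/2)
4. D is where the line through M parallel to PS meets line TB ⇒ D = (1/3, 2/3)
5. Z is the centroid of triangle DMT ⇒ Z = (16/27, 10/27)
2·[DHS] = -1/3, 2·[ZBS] = 1/54
[DHS]:[ZBS] = -1/3:1/54 = -18

[DHS]:[ZBS] = -18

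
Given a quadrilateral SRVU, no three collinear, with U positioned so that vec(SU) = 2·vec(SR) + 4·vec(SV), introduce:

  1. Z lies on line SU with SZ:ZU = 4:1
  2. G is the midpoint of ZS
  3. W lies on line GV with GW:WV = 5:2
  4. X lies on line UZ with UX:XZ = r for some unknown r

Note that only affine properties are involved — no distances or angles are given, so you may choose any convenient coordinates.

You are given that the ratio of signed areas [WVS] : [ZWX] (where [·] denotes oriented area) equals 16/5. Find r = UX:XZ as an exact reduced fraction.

r = -5

Choose coordinates S = (0, 0), R = (1, 0), V = (0, 1), U = (2, 4).
1. Z lies on line SU with SZ:ZU = 4:1 ⇒ Z = (8/5, 16/5)
2. G is the midpoint of ZS ⇒ G = (4/5, 8/5)
3. W lies on line GV with GW:WV = 5:2 ⇒ W = (8/35, 41/35)
4. With UX:XZ = r, write λ = r/(r+1) so X = U + λ·(Z−U); X is affine-linear in λ
Every point depending on X is an affine combination of X and λ-independent points, so each such coordinate is linear in λ; the λ² term in each signed area is a multiple of (Z−U)×(Z−U) = 0, so 2·[WVS] and 2·[ZWX] are each linear in λ. Evaluating at λ=0 and λ=1:
  2·[WVS] = 8/35,   2·[ZWX] = 2/7·λ − 2/7
So [WVS]:[ZWX] = (8/35) / (2/7·λ − 2/7). Setting this equal to 16/5:
  8/35 = 16/5·(2/7·λ − 2/7)  ⇒  λ = 5/4
Then r = λ/(1−λ) = (5/4)/(-1/4) = -5. Check: with r = -5, X = (3/2, 3) and [WVS]:[ZWX] = 16/5 as required.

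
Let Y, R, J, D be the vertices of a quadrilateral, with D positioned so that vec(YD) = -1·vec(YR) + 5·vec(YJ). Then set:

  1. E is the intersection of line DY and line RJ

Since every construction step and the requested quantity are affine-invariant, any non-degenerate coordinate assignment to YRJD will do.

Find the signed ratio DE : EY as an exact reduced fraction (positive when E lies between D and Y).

Assign Y = (0, 0), R = (1, 0), J = (0, 1), D = (-1, 5) — the answer is frame-independent, so this choice is without loss of generality.
1. E is the intersection of line DY and line RJ ⇒ E = (-1/4, 5/4)
E = D + t·(Y−D) with t = 3/4, so DE:EY = t:(1−t) = 3/4:1/4

DE:EY = 3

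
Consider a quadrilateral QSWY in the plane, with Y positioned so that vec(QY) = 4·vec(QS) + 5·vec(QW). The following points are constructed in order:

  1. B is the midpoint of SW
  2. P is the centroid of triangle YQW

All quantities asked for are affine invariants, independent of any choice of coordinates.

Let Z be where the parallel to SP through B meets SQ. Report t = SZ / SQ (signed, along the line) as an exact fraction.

Work in coordinates with Q = (0, 0), S = (1, 0), W = (0, 1), Y = (4, 5).
1. B is the midpoint of SW ⇒ B = (1/2, 1/2)
2. P is the centroid of triangle YQW ⇒ P = (4/3, 2)
through B parallel to SP: direction (1/3, 2); meets SQ at Z = (5/12, 0)
Z = S + t·(Q−S) with t = 7/12

t = 7/12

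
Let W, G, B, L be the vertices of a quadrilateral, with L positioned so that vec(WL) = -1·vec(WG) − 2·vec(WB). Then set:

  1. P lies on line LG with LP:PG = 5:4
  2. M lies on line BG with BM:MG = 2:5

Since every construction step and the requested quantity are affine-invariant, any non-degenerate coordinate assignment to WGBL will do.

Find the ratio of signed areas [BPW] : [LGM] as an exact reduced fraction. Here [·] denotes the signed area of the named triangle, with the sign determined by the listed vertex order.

Choose coordinates W = (0, 0), G = (1, 0), B = (0, 1), L = (-1, -2).
1. P lies on line LG with LP:PG = 5:4 ⇒ P = (1/9, -8/9)
2. M lies on line BG with BM:MG = 2:5 ⇒ M = (2/7, 5/7)
2·[BPW] = -1/9, 2·[LGM] = 20/7
[BPW]:[LGM] = -1/9:20/7 = -7/180

[BPW]:[LGM] = -7/180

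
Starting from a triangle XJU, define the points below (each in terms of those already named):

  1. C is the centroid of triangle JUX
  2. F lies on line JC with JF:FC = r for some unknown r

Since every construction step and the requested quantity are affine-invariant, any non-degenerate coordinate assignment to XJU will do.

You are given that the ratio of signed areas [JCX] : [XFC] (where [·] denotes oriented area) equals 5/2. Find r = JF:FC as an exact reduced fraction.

r = 3/2

Choose coordinates X = (0, 0), J = (1, 0), U = (0, 1).
1. C is the centroid of triangle JUX ⇒ C = (1/3, 1/3)
2. With JF:FC = r, write λ = r/(r+1) so F = J + λ·(C−J); F is affine-linear in λ
Every point depending on F is an affine combination of F and λ-independent points, so each such coordinate is linear in λ; the λ² term in each signed area is a multiple of (C−J)×(C−J) = 0, so 2·[JCX] and 2·[XFC] are each linear in λ. Evaluating at λ=0 and λ=1:
  2·[JCX] = 1/3,   2·[XFC] = -1/3·λ + 1/3
So [JCX]:[XFC] = (1/3) / (-1/3·λ + 1/3). Setting this equal to 5/2:
  1/3 = 5/2·(-1/3·λ + 1/3)  ⇒  λ = 3/5
Then r = λ/(1−λ) = (3/5)/(2/5) = 3/2. Check: with r = 3/2, F = (3/5, 1/5) and [JCX]:[XFC] = 5/2 as required.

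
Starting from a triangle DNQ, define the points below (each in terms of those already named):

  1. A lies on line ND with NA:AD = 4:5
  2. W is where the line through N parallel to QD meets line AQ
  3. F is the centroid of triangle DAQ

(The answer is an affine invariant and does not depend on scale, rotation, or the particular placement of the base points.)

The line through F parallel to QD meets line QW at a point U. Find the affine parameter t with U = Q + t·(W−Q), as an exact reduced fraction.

Choose coordinates D = (0, 0), N = (1, 0), Q = (0, 1).
1. A lies on line ND with NA:AD = 4:5 ⇒ A = (5/9, 0)
2. W is where the line through N parallel to QD meets line AQ ⇒ W = (1, -4/5)
3. F is the centroid of triangle DAQ ⇒ F = (5/27, 1/3)
through F parallel to QD: direction (0, -1); meets QW at U = (5/27, 2/3)
U = Q + t·(W−Q) with t = 5/27

t = 5/27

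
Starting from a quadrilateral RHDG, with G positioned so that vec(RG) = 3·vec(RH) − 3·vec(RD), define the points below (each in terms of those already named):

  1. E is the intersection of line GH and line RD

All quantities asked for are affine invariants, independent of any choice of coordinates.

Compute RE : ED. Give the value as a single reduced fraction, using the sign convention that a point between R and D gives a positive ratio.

Assign R = (0, 0), H = (1, 0), D = (0, 1), G = (3, -3) — the answer is frame-independent, so this choice is without loss of generality.
1. E is the intersection of line GH and line RD ⇒ E = (0, 3/2)
E = R + t·(D−R) with t = 3/2, so RE:ED = t:(1−t) = 3/2:-1/2

RE:ED = -3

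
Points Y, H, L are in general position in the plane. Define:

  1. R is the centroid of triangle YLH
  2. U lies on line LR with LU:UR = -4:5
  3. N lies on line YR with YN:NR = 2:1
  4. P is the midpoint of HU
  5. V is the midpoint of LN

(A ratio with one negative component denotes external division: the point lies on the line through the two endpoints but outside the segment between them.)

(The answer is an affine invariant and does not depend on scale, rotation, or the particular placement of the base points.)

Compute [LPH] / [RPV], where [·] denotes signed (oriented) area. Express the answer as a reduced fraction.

[LPH]:[RPV] = -24/7

Assign Y = (0, 0), H = (1, 0), L = (0, 1) — the answer is frame-independent, so this choice is without loss of generality.
1. R is the centroid of triangle YLH ⇒ R = (1/3, 1/3)
2. U lies on line LR with LU:UR = -4:5 ⇒ U = (-4/3, 11/3)
3. N lies on line YR with YN:NR = 2:1 ⇒ N = (2/9, 2/9)
4. P is the midpoint of HU ⇒ P = (-1/6, 11/6)
5. V is the midpoint of LN ⇒ V = (1/9, 11/18)
2·[LPH] = -2/3, 2·[RPV] = 7/36
[LPH]:[RPV] = -2/3:7/36 = -24/7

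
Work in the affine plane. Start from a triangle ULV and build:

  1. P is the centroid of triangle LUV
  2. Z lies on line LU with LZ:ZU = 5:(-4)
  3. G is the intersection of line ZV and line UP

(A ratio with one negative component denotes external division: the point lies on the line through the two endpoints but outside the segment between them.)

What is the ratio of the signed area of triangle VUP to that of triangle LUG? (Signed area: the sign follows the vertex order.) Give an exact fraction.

Set U = (0, 0), L = (1, 0), V = (0, 1); any affine frame gives the same invariant.
1. P is the centroid of triangle LUV ⇒ P = (1/3, 1/3)
2. Z lies on line LU with LZ:ZU = 5:(-4) ⇒ Z = (-4, 0)
3. G is the intersection of line ZV and line UP ⇒ G = (4/3, 4/3)
2·[VUP] = 1/3, 2·[LUG] = -4/3
[VUP]:[LUG] = 1/3:-4/3 = -1/4

[VUP]:[LUG] = -1/4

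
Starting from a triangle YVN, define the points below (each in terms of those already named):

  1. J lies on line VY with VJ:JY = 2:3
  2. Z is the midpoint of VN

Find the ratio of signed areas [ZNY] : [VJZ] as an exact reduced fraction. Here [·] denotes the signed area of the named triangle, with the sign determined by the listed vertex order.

[ZNY]:[VJZ] = -5/2

Assign Y = (0, 0), V = (1, 0), N = (0, 1) — the answer is frame-independent, so this choice is without loss of generality.
1. J lies on line VY with VJ:JY = 2:3 ⇒ J = (3/5, 0)
2. Z is the midpoint of VN ⇒ Z = (1/2, 1/2)
2·[ZNY] = 1/2, 2·[VJZ] = -1/5
[ZNY]:[VJZ] = 1/2:-1/5 = -5/2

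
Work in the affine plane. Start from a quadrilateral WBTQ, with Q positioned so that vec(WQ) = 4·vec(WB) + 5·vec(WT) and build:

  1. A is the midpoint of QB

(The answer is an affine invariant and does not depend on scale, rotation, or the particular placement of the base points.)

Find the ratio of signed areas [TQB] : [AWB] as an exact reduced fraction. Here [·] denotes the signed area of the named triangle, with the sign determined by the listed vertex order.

Work in coordinates with W = (0, 0), B = (1, 0), T = (0, 1), Q = (4, 5).
1. A is the midpoint of QB ⇒ A = (5/2, 5/2)
2·[TQB] = -8, 2·[AWB] = 5/2
[TQB]:[AWB] = -8:5/2 = -16/5

[TQB]:[AWB] = -16/5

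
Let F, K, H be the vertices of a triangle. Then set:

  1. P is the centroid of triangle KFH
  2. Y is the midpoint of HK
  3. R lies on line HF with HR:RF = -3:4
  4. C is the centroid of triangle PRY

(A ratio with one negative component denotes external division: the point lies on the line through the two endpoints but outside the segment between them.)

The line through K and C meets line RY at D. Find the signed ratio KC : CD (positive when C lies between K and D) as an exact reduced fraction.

KC:CD = -31/4

Work in coordinates with F = (0, 0), K = (1, 0), H = (0, 1).
1. P is the centroid of triangle KFH ⇒ P = (1/3, 1/3)
2. Y is the midpoint of HK ⇒ Y = (1/2, 1/2)
3. R lies on line HF with HR:RF = -3:4 ⇒ R = (0, 4)
4. C is the centroid of triangle PRY ⇒ C = (5/18, 29/18)
line KC meets RY at D = (23/62, 87/62)
C = K + t·(D−K) with t = 31/27, so KC:CD = 31/27:-4/27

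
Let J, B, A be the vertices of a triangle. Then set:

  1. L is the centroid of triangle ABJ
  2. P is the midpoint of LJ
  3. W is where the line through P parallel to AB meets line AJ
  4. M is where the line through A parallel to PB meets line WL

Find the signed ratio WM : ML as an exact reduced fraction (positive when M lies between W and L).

WM:ML = -10/9

Set J = (0, 0), B = (1, 0), A = (0, 1); any affine frame gives the same invariant.
1. L is the centroid of triangle ABJ ⇒ L = (1/3, 1/3)
2. P is the midpoint of LJ ⇒ P = (1/6, 1/6)
3. W is where the line through P parallel to AB meets line AJ ⇒ W = (0, 1/3)
4. M is where the line through A parallel to PB meets line WL ⇒ M = (10/3, 1/3)
M = W + t·(L−W) with t = 10, so WM:ML = t:(1−t) = 10:-9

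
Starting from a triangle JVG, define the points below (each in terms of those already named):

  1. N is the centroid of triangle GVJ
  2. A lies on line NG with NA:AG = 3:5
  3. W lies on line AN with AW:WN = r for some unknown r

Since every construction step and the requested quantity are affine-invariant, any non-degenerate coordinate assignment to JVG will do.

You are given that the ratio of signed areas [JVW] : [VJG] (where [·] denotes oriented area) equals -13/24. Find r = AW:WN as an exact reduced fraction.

Set J = (0, 0), V = (1, 0), G = (0, 1); any affine frame gives the same invariant.
1. N is the centroid of triangle GVJ ⇒ N = (1/3, 1/3)
2. A lies on line NG with NA:AG = 3:5 ⇒ A = (5/24, 7/12)
3. With AW:WN = r, write λ = r/(r+1) so W = A + λ·(N−A); W is affine-linear in λ
Every point depending on W is an affine combination of W and λ-independent points, so each such coordinate is linear in λ; the λ² term in each signed area is a multiple of (N−A)×(N−A) = 0, so 2·[JVW] and 2·[VJG] are each linear in λ. Evaluating at λ=0 and λ=1:
  2·[JVW] = -1/4·λ + 7/12,   2·[VJG] = -1
So [JVW]:[VJG] = (-1/4·λ + 7/12) / (-1). Setting this equal to -13/24:
  -1/4·λ + 7/12 = -13/24·(-1)  ⇒  λ = 1/6
Then r = λ/(1−λ) = (1/6)/(5/6) = 1/5. Check: with r = 1/5, W = (11/48, 13/24) and [JVW]:[VJG] = -13/24 as required.

r = 1/5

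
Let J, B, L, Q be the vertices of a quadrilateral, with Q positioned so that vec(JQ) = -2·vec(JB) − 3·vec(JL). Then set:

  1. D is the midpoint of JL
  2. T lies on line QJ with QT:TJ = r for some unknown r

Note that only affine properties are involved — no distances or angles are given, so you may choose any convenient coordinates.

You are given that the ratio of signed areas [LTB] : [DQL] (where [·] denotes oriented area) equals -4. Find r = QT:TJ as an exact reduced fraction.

Set J = (0, 0), B = (1, 0), L = (0, 1), Q = (-2, -3); any affine frame gives the same invariant.
1. D is the midpoint of JL ⇒ D = (0, 1/2)
2. With QT:TJ = r, write λ = r/(r+1) so T = Q + λ·(J−Q); T is affine-linear in λ
Every point depending on T is an affine combination of T and λ-independent points, so each such coordinate is linear in λ; the λ² term in each signed area is a multiple of (J−Q)×(J−Q) = 0, so 2·[LTB] and 2·[DQL] are each linear in λ. Evaluating at λ=0 and λ=1:
  2·[LTB] = -5·λ + 6,   2·[DQL] = -1
So [LTB]:[DQL] = (-5·λ + 6) / (-1). Setting this equal to -4:
  -5·λ + 6 = -4·(-1)  ⇒  λ = 2/5
Then r = λ/(1−λ) = (2/5)/(3/5) = 2/3. Check: with r = 2/3, T = (-6/5, -9/5) and [LTB]:[DQL] = -4 as required.

r = 2/3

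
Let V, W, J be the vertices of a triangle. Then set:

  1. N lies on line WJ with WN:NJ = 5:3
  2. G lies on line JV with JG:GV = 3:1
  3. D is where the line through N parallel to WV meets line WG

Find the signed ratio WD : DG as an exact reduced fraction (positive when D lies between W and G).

WD:DG = -5/3

Assign V = (0, 0), W = (1, 0), J = (0, 1) — the answer is frame-independent, so this choice is without loss of generality.
1. N lies on line WJ with WN:NJ = 5:3 ⇒ N = (3/8, 5/8)
2. G lies on line JV with JG:GV = 3:1 ⇒ G = (0, 1/4)
3. D is where the line through N parallel to WV meets line WG ⇒ D = (-3/2, 5/8)
D = W + t·(G−W) with t = 5/2, so WD:DG = t:(1−t) = 5/2:-3/2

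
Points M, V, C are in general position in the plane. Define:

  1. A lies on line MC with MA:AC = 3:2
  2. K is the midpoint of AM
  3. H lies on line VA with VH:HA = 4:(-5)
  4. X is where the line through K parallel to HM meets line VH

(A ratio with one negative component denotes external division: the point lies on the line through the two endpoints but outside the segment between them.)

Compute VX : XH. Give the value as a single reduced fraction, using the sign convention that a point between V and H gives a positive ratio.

Assign M = (0, 0), V = (1, 0), C = (0, 1) — the answer is frame-independent, so this choice is without loss of generality.
1. A lies on line MC with MA:AC = 3:2 ⇒ A = (0, 3/5)
2. K is the midpoint of AM ⇒ K = (0, 3/10)
3. H lies on line VA with VH:HA = 4:(-5) ⇒ H = (5, -12/5)
4. X is where the line through K parallel to HM meets line VH ⇒ X = (5/2, -9/10)
X = V + t·(H−V) with t = 3/8, so VX:XH = t:(1−t) = 3/8:5/8

VX:XH = 3/5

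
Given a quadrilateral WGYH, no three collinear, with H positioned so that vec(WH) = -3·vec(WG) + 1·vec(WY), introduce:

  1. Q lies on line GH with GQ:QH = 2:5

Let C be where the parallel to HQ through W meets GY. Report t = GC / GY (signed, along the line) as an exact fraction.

Work in coordinates with W = (0, 0), G = (1, 0), Y = (0, 1), H = (-3, 1).
1. Q lies on line GH with GQ:QH = 2:5 ⇒ Q = (-1/7, 2/7)
through W parallel to HQ: direction (20/7, -5/7); meets GY at C = (4/3, -1/3)
C = G + t·(Y−G) with t = -1/3

t = -1/3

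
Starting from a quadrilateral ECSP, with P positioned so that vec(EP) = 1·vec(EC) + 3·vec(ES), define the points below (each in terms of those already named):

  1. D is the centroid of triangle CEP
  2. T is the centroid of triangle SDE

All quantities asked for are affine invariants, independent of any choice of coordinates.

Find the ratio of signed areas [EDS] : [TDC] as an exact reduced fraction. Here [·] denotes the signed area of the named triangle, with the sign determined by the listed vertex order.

Set E = (0, 0), C = (1, 0), S = (0, 1), P = (1, 3); any affine frame gives the same invariant.
1. D is the centroid of triangle CEP ⇒ D = (2/3, 1)
2. T is the centroid of triangle SDE ⇒ T = (2/9, 2/3)
2·[EDS] = 2/3, 2·[TDC] = -5/9
[EDS]:[TDC] = 2/3:-5/9 = -6/5

[EDS]:[TDC] = -6/5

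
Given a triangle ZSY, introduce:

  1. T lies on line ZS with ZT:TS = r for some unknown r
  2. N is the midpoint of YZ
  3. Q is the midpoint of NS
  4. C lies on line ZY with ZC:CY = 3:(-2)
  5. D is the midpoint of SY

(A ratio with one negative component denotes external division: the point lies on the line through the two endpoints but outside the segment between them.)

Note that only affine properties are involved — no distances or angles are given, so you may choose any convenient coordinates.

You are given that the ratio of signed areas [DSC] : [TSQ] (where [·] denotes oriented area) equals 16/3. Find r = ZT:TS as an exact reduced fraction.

r = 1/3

Work in coordinates with Z = (0, 0), S = (1, 0), Y = (0, 1).
1. With ZT:TS = r, write λ = r/(r+1) so T = Z + λ·(S−Z); T is affine-linear in λ
2. N is the midpoint of YZ ⇒ N = (0, 1/2)
3. Q is the midpoint of NS ⇒ Q = (1/2, 1/4)
4. C lies on line ZY with ZC:CY = 3:(-2) ⇒ C = (0, 3)
5. D is the midpoint of SY ⇒ D = (1/2, 1/2)
Every point depending on T is an affine combination of T and λ-independent points, so each such coordinate is linear in λ; the λ² term in each signed area is a multiple of (S−Z)×(S−Z) = 0, so 2·[DSC] and 2·[TSQ] are each linear in λ. Evaluating at λ=0 and λ=1:
  2·[DSC] = 1,   2·[TSQ] = -1/4·λ + 1/4
So [DSC]:[TSQ] = (1) / (-1/4·λ + 1/4). Setting this equal to 16/3:
  1 = 16/3·(-1/4·λ + 1/4)  ⇒  λ = 1/4
Then r = λ/(1−λ) = (1/4)/(3/4) = 1/3. Check: with r = 1/3, T = (1/4, 0) and [DSC]:[TSQ] = 16/3 as required.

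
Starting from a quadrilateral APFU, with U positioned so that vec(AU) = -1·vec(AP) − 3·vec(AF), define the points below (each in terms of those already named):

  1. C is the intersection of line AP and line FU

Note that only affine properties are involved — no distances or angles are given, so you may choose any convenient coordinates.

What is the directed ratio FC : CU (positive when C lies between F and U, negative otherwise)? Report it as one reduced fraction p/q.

Assign A = (0, 0), P = (1, 0), F = (0, 1), U = (-1, -3) — the answer is frame-independent, so this choice is without loss of generality.
1. C is the intersection of line AP and line FU ⇒ C = (-1/4, 0)
C = F + t·(U−F) with t = 1/4, so FC:CU = t:(1−t) = 1/4:3/4

FC:CU = 1/3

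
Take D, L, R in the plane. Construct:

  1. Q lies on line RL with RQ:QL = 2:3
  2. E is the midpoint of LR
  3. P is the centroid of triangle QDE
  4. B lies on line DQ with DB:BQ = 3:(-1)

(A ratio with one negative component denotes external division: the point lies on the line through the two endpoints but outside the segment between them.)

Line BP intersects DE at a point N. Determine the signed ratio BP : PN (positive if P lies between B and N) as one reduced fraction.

Work in coordinates with D = (0, 0), L = (1, 0), R = (0, 1).
1. Q lies on line RL with RQ:QL = 2:3 ⇒ Q = (2/5, 3/5)
2. E is the midpoint of LR ⇒ E = (1/2, 1/2)
3. P is the centroid of triangle QDE ⇒ P = (3/10, 11/30)
4. B lies on line DQ with DB:BQ = 3:(-1) ⇒ B = (3/5, 9/10)
line BP meets DE at N = (3/14, 3/14)
P = B + t·(N−B) with t = 7/9, so BP:PN = 7/9:2/9

BP:PN = 7/2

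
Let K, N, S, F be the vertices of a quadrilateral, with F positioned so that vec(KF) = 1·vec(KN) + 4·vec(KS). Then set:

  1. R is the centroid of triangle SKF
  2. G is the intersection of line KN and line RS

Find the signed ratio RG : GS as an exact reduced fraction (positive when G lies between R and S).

RG:GS = -5/3

Choose coordinates K = (0, 0), N = (1, 0), S = (0, 1), F = (1, 4).
1. R is the centroid of triangle SKF ⇒ R = (1/3, 5/3)
2. G is the intersection of line KN and line RS ⇒ G = (-1/2, 0)
G = R + t·(S−R) with t = 5/2, so RG:GS = t:(1−t) = 5/2:-3/2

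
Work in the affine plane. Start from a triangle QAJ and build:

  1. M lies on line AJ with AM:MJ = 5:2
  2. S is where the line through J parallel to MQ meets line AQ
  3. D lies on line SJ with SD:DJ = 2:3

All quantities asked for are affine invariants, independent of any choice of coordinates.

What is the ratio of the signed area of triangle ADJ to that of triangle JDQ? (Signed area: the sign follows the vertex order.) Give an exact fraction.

[ADJ]:[JDQ] = -7/2

Assign Q = (0, 0), A = (1, 0), J = (0, 1) — the answer is frame-independent, so this choice is without loss of generality.
1. M lies on line AJ with AM:MJ = 5:2 ⇒ M = (2/7, 5/7)
2. S is where the line through J parallel to MQ meets line AQ ⇒ S = (-2/5, 0)
3. D lies on line SJ with SD:DJ = 2:3 ⇒ D = (-6/25, 2/5)
2·[ADJ] = -21/25, 2·[JDQ] = 6/25
[ADJ]:[JDQ] = -21/25:6/25 = -7/2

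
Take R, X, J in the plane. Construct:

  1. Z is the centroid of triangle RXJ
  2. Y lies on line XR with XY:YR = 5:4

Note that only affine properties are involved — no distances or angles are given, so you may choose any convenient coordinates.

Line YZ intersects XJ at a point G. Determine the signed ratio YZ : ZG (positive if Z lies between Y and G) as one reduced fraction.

YZ:ZG = 2/3

Assign R = (0, 0), X = (1, 0), J = (0, 1) — the answer is frame-independent, so this choice is without loss of generality.
1. Z is the centroid of triangle RXJ ⇒ Z = (1/3, 1/3)
2. Y lies on line XR with XY:YR = 5:4 ⇒ Y = (4/9, 0)
line YZ meets XJ at G = (1/6, 5/6)
Z = Y + t·(G−Y) with t = 2/5, so YZ:ZG = 2/5:3/5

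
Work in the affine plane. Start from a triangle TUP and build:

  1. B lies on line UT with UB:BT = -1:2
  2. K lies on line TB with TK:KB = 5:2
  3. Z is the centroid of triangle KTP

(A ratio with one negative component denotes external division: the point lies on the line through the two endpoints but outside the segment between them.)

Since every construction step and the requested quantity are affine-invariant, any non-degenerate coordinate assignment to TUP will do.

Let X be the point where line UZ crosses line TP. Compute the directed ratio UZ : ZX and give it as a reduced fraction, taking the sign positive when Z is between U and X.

UZ:ZX = 11/10

Set T = (0, 0), U = (1, 0), P = (0, 1); any affine frame gives the same invariant.
1. B lies on line UT with UB:BT = -1:2 ⇒ B = (2, 0)
2. K lies on line TB with TK:KB = 5:2 ⇒ K = (10/7, 0)
3. Z is the centroid of triangle KTP ⇒ Z = (10/21, 1/3)
line UZ meets TP at X = (0, 7/11)
Z = U + t·(X−U) with t = 11/21, so UZ:ZX = 11/21:10/21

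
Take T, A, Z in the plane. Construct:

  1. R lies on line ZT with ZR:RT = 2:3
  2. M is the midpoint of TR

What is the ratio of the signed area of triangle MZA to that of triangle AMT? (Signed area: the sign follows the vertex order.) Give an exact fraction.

Work in coordinates with T = (0, 0), A = (1, 0), Z = (0, 1).
1. R lies on line ZT with ZR:RT = 2:3 ⇒ R = (0, 3/5)
2. M is the midpoint of TR ⇒ M = (0, 3/10)
2·[MZA] = -7/10, 2·[AMT] = 3/10
[MZA]:[AMT] = -7/10:3/10 = -7/3

[MZA]:[AMT] = -7/3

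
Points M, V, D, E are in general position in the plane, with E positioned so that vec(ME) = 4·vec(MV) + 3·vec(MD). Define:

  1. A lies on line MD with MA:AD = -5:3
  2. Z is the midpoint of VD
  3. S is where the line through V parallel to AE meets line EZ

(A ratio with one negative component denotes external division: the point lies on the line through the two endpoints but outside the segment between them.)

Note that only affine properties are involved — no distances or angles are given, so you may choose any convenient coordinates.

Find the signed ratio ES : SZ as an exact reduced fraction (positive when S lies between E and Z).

ES:SZ = -14/3

Set M = (0, 0), V = (1, 0), D = (0, 1), E = (4, 3); any affine frame gives the same invariant.
1. A lies on line MD with MA:AD = -5:3 ⇒ A = (0, 5/2)
2. Z is the midpoint of VD ⇒ Z = (1/2, 1/2)
3. S is where the line through V parallel to AE meets line EZ ⇒ S = (-5/11, -2/11)
S = E + t·(Z−E) with t = 14/11, so ES:SZ = t:(1−t) = 14/11:-3/11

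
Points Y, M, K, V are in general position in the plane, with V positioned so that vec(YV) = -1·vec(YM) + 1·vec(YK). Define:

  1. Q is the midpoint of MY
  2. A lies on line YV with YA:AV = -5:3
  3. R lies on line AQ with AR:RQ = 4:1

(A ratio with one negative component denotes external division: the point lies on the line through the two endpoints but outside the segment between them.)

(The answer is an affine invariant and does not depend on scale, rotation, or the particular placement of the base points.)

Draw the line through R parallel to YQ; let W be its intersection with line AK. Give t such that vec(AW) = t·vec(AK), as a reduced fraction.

Assign Y = (0, 0), M = (1, 0), K = (0, 1), V = (-1, 1) — the answer is frame-independent, so this choice is without loss of generality.
1. Q is the midpoint of MY ⇒ Q = (1/2, 0)
2. A lies on line YV with YA:AV = -5:3 ⇒ A = (-5/2, 5/2)
3. R lies on line AQ with AR:RQ = 4:1 ⇒ R = (-1/10, 1/2)
through R parallel to YQ: direction (1/2, 0); meets AK at W = (5/6, 1/2)
W = A + t·(K−A) with t = 4/3

t = 4/3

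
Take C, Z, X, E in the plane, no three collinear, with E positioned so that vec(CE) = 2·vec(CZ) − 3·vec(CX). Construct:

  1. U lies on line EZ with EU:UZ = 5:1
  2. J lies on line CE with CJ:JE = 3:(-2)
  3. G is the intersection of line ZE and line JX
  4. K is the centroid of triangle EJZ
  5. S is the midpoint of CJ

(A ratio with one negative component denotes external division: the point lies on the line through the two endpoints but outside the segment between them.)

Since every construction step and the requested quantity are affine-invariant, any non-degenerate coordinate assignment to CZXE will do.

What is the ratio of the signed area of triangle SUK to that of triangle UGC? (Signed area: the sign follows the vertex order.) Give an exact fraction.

Work in coordinates with C = (0, 0), Z = (1, 0), X = (0, 1), E = (2, -3).
1. U lies on line EZ with EU:UZ = 5:1 ⇒ U = (7/6, -1/2)
2. J lies on line CE with CJ:JE = 3:(-2) ⇒ J = (6, -9)
3. G is the intersection of line ZE and line JX ⇒ G = (3/2, -3/2)
4. K is the centroid of triangle EJZ ⇒ K = (3, -4)
5. S is the midpoint of CJ ⇒ S = (3, -9/2)
2·[SUK] = -11/12, 2·[UGC] = -1
[SUK]:[UGC] = -11/12:-1 = 11/12

[SUK]:[UGC] = 11/12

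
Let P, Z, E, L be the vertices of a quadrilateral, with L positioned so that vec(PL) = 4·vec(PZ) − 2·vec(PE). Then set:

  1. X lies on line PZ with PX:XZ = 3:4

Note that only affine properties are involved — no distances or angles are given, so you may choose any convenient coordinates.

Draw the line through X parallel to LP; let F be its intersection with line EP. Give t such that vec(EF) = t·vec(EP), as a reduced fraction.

t = 11/14

Work in coordinates with P = (0, 0), Z = (1, 0), E = (0, 1), L = (4, -2).
1. X lies on line PZ with PX:XZ = 3:4 ⇒ X = (3/7, 0)
through X parallel to LP: direction (-4, 2); meets EP at F = (0, 3/14)
F = E + t·(P−E) with t = 11/14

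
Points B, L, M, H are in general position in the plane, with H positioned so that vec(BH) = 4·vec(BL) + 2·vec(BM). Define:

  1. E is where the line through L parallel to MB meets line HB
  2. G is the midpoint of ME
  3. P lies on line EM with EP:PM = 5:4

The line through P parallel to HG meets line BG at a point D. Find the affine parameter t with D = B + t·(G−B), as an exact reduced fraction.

t = 13/12

Assign B = (0, 0), L = (1, 0), M = (0, 1), H = (4, 2) — the answer is frame-independent, so this choice is without loss of generality.
1. E is where the line through L parallel to MB meets line HB ⇒ E = (1, 1/2)
2. G is the midpoint of ME ⇒ G = (1/2, 3/4)
3. P lies on line EM with EP:PM = 5:4 ⇒ P = (4/9, 7/9)
through P parallel to HG: direction (-7/2, -5/4); meets BG at D = (13/24, 13/16)
D = B + t·(G−B) with t = 13/12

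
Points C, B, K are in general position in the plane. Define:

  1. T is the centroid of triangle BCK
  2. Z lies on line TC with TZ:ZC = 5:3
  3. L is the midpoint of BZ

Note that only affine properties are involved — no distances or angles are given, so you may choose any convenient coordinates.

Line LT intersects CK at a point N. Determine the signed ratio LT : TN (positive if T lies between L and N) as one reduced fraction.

Set C = (0, 0), B = (1, 0), K = (0, 1); any affine frame gives the same invariant.
1. T is the centroid of triangle BCK ⇒ T = (1/3, 1/3)
2. Z lies on line TC with TZ:ZC = 5:3 ⇒ Z = (1/8, 1/8)
3. L is the midpoint of BZ ⇒ L = (9/16, 1/16)
line LT meets CK at N = (0, 8/11)
T = L + t·(N−L) with t = 11/27, so LT:TN = 11/27:16/27

LT:TN = 11/16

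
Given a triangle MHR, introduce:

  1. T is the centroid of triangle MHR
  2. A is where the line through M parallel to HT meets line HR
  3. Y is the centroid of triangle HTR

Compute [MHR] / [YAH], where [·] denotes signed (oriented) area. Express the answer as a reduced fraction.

[MHR]:[YAH] = 9

Assign M = (0, 0), H = (1, 0), R = (0, 1) — the answer is frame-independent, so this choice is without loss of generality.
1. T is the centroid of triangle MHR ⇒ T = (1/3, 1/3)
2. A is where the line through M parallel to HT meets line HR ⇒ A = (2, -1)
3. Y is the centroid of triangle HTR ⇒ Y = (4/9, 4/9)
2·[MHR] = 1, 2·[YAH] = 1/9
[MHR]:[YAH] = 1:1/9 = 9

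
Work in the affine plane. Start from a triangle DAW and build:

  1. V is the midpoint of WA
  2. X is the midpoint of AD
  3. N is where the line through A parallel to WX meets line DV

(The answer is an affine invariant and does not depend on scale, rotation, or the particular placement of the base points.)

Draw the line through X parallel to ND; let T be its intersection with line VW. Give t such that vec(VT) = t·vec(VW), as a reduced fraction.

Work in coordinates with D = (0, 0), A = (1, 0), W = (0, 1).
1. V is the midpoint of WA ⇒ V = (1/2, 1/2)
2. X is the midpoint of AD ⇒ X = (1/2, 0)
3. N is where the line through A parallel to WX meets line DV ⇒ N = (2/3, 2/3)
through X parallel to ND: direction (-2/3, -2/3); meets VW at T = (3/4, 1/4)
T = V + t·(W−V) with t = -1/2

t = -1/2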